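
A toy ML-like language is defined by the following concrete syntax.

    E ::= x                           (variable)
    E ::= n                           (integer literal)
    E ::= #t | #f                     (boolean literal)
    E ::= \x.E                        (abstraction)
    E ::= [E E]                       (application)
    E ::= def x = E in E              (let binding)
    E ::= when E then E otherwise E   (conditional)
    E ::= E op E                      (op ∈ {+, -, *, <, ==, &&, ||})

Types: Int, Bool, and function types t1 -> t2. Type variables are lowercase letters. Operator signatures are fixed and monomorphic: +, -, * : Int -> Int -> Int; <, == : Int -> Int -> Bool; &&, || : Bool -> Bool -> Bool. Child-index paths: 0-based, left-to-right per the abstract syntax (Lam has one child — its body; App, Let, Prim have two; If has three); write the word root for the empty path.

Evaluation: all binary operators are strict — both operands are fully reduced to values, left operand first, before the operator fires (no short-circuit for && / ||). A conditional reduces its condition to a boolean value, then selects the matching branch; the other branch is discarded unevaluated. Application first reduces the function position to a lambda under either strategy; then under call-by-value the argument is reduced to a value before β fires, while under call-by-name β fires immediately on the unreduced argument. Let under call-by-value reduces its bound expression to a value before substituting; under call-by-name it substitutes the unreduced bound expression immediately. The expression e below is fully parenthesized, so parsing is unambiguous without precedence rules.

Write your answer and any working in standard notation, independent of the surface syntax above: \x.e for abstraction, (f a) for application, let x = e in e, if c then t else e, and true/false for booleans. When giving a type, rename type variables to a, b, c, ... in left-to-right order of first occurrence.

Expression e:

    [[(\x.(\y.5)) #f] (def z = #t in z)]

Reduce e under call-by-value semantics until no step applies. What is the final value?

Answer: 5

Trace:
step 0: (((\x.(\y.5)) false) (let z = true in z))
step 1: [beta@0] ((\y.5) (let z = true in z))
step 2: [let@1] ((\y.5) true)
step 3: [beta@root] 5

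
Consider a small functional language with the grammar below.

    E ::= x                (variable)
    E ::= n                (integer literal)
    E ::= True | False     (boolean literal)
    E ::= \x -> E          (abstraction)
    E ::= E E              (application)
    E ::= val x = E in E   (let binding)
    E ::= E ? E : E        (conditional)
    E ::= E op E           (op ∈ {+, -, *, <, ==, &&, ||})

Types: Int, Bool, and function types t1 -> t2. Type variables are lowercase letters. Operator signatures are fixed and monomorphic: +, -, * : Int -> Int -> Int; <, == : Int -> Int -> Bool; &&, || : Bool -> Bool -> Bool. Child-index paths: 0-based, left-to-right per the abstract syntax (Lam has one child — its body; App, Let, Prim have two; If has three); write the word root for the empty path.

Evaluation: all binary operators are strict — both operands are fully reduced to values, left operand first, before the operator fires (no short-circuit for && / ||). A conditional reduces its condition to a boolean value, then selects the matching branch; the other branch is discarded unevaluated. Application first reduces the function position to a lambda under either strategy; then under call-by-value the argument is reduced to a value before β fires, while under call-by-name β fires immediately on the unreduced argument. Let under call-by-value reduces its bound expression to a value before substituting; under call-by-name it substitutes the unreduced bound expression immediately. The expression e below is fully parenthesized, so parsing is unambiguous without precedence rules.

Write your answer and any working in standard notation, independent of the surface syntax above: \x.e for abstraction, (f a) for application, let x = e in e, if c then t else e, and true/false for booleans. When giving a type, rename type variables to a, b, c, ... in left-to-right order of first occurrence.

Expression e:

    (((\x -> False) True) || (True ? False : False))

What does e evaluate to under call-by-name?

Trace:
step 0: (((\x.false) true) || (if true then false else false))
step 1: [beta@0] (false || (if true then false else false))
step 2: [if@1] (false || false)
step 3: [delta@root] false

Answer: false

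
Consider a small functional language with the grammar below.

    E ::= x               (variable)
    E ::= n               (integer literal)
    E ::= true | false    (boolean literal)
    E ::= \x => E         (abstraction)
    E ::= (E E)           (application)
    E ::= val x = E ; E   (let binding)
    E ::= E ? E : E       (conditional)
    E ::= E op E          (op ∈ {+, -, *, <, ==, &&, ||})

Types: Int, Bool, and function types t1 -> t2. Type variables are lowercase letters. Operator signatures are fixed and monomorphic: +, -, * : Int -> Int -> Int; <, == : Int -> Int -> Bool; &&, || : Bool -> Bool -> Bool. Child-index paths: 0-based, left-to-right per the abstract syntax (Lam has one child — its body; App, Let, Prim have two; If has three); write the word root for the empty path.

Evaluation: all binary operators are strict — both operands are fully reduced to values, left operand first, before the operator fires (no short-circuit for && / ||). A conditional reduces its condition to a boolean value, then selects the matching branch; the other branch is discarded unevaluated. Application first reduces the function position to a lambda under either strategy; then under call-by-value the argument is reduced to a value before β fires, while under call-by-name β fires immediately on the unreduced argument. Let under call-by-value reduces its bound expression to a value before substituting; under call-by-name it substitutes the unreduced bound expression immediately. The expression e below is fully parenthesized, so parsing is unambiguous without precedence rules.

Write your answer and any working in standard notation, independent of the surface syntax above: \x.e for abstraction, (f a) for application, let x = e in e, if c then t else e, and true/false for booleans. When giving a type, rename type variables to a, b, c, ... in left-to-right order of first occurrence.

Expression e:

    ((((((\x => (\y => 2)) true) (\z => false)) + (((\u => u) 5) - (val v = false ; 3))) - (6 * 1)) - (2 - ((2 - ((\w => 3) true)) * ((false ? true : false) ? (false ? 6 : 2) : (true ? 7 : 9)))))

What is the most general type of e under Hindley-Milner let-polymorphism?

Answer: Int

Trace:
\y._ : b -> Int
\x._ : a -> b -> Int
  unify a -> b -> Int ~ Bool -> c
  unify a ~ Bool
  unify b -> Int ~ c
_ _ : b -> Int
\z._ : d -> Bool
  unify b -> Int ~ (d -> Bool) -> e
  unify b ~ d -> Bool
  unify Int ~ e
_ _ : Int
  unify Int ~ Int
u : f
\u._ : f -> f
  unify f -> f ~ Int -> g
  unify f ~ Int
  unify Int ~ g
_ _ : Int
  unify Int ~ Int
let v : Bool
  unify Int ~ Int
  unify Int ~ Int
  unify Int ~ Int
  unify Int ~ Int
  unify Int ~ Int
  unify Int ~ Int
  unify Int ~ Int
  unify Int ~ Int
  unify Int ~ Int
\w._ : h -> Int
  unify h -> Int ~ Bool -> i
  unify h ~ Bool
  unify Int ~ i
_ _ : Int
  unify Int ~ Int
  unify Int ~ Int
  unify Bool ~ Bool
  unify Bool ~ Bool
  unify Bool ~ Bool
  unify Bool ~ Bool
  unify Int ~ Int
  unify Bool ~ Bool
  unify Int ~ Int
  unify Int ~ Int
  unify Int ~ Int
  unify Int ~ Int
  unify Int ~ Int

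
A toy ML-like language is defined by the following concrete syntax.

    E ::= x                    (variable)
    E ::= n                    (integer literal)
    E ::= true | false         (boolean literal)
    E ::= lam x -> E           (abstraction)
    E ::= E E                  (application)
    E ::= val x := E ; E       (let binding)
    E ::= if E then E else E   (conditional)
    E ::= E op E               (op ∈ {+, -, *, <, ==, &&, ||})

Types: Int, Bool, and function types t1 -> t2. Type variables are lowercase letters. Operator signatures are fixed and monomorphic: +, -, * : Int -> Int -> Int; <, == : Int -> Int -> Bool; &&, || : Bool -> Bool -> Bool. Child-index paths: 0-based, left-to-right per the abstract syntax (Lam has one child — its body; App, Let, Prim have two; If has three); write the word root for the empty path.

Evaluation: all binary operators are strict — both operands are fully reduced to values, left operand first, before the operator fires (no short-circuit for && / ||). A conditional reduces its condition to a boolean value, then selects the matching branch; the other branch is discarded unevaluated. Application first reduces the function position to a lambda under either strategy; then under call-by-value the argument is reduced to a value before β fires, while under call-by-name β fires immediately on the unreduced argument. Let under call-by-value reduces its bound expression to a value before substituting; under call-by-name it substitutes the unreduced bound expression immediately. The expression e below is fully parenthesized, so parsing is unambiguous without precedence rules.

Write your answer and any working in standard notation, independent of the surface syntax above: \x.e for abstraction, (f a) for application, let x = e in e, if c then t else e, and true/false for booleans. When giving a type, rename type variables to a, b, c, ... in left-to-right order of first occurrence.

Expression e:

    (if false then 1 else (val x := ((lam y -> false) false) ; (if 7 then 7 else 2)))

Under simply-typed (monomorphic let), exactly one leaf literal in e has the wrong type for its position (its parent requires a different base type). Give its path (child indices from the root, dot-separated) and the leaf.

Working:
  unify Bool ~ Bool
\y._ : a -> Bool
  unify a -> Bool ~ Bool -> b
  unify a ~ Bool
  unify Bool ~ b
_ _ : Bool
let x : Bool
  unify Int ~ Bool
  FAIL: mismatch Int ~ Bool

Answer: 2.1.0 : 7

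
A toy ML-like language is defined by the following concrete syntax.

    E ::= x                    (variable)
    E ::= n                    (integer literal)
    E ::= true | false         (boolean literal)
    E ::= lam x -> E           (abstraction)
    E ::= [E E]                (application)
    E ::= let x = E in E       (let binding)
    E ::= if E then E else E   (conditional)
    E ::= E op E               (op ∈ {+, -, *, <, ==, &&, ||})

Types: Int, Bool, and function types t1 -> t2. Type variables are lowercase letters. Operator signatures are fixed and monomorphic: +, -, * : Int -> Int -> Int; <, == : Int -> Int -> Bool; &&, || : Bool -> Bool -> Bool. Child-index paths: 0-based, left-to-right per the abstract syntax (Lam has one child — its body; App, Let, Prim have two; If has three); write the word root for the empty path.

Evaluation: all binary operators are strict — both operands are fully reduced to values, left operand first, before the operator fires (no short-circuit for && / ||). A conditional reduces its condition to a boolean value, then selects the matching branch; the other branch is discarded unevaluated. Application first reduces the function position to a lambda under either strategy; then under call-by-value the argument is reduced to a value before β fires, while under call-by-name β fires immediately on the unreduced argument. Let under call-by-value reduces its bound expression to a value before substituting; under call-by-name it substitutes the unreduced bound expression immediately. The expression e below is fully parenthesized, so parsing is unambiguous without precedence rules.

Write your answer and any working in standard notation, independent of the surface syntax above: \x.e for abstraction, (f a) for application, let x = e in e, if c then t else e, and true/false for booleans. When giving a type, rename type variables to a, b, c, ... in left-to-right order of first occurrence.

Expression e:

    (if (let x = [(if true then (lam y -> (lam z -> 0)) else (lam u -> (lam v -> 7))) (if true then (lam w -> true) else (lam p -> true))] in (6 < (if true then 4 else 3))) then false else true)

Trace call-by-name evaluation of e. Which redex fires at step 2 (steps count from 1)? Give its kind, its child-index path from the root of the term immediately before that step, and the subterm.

Derivation:
step 0: (if (let x = ((if true then (\y.(\z.0)) else (\u.(\v.7))) (if true then (\w.true) else (\p.true))) in (6 < (if true then 4 else 3))) then false else true)
step 1: [let@0] (if (6 < (if true then 4 else 3)) then false else true)
step 2: [if@0.1] (if (6 < 4) then false else true)

Answer: if at 0.1 : (if true then 4 else 3)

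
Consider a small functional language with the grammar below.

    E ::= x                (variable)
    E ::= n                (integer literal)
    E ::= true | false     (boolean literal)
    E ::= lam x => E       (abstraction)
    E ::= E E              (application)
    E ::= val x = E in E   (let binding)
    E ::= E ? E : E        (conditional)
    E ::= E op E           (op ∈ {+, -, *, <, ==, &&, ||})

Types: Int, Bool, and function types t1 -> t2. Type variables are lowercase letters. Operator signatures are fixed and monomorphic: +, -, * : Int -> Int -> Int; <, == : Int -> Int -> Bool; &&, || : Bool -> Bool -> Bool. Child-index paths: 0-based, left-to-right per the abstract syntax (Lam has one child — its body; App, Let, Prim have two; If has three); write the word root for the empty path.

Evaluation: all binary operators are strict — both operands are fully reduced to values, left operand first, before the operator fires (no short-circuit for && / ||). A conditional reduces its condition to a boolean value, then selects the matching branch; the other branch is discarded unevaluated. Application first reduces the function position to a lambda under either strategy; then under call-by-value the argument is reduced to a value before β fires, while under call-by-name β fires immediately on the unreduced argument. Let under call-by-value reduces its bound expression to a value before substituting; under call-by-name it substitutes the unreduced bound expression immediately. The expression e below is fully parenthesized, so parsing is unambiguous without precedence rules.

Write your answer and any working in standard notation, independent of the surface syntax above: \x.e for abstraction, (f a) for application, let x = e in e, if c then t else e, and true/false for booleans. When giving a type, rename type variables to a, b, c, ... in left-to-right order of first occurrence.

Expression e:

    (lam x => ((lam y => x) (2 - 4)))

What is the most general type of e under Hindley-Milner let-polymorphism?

Answer: a -> a

Derivation:
x : a
\y._ : b -> a
  unify Int ~ Int
  unify Int ~ Int
  unify b -> a ~ Int -> c
  unify b ~ Int
  unify a ~ c
_ _ : c
\x._ : c -> c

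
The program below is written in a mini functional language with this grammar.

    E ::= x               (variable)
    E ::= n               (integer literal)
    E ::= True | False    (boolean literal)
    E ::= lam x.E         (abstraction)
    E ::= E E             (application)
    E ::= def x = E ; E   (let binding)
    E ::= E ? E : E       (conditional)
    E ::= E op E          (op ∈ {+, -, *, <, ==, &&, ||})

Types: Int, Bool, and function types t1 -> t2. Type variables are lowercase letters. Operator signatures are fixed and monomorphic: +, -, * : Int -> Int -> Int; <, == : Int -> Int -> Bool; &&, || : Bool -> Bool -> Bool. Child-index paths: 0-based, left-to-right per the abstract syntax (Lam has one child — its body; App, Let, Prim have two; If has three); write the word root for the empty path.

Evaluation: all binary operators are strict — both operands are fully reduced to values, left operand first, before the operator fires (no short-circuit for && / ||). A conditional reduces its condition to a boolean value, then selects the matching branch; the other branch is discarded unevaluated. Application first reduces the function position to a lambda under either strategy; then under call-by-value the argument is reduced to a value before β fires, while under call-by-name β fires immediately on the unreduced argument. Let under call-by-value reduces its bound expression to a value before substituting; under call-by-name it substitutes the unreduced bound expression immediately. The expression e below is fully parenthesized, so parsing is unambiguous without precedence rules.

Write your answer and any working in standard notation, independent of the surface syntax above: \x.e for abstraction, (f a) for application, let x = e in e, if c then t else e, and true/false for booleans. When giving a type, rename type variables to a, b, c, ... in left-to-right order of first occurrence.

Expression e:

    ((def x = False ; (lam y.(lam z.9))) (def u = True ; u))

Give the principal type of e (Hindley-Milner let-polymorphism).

Derivation:
let x : Bool
\z._ : b -> Int
\y._ : a -> b -> Int
let u : Bool
u : Bool
  unify a -> b -> Int ~ Bool -> c
  unify a ~ Bool
  unify b -> Int ~ c
_ _ : b -> Int

Answer: a -> Int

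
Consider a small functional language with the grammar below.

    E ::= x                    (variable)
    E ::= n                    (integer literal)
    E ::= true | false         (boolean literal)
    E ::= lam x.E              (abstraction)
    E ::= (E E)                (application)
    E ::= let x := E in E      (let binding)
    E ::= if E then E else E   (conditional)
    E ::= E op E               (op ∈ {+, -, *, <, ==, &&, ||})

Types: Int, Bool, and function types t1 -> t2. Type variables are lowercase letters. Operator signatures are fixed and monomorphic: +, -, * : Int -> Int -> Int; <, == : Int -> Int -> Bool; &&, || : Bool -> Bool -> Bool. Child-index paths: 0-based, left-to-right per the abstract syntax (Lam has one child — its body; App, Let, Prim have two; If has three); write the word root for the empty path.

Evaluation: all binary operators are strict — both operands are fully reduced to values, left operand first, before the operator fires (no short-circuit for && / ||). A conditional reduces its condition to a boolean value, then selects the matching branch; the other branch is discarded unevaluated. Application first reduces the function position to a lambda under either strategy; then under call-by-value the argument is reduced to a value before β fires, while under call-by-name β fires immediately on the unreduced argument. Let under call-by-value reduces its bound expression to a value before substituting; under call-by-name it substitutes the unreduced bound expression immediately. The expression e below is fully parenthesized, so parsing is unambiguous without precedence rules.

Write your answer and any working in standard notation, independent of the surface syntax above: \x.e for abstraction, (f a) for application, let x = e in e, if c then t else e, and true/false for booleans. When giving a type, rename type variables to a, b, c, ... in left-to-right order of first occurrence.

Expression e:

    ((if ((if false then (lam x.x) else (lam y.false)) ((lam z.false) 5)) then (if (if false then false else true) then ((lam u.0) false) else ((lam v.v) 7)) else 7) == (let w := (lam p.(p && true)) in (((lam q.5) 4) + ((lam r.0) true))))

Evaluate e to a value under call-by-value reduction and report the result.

Working:
step 0: ((if ((if false then (\x.x) else (\y.false)) ((\z.false) 5)) then (if (if false then false else true) then ((\u.0) false) else ((\v.v) 7)) else 7) == (let w = (\p.(p && true)) in (((\q.5) 4) + ((\r.0) true))))
step 1: [if@0.0.0] ((if ((\y.false) ((\z.false) 5)) then (if (if false then false else true) then ((\u.0) false) else ((\v.v) 7)) else 7) == (let w = (\p.(p && true)) in (((\q.5) 4) + ((\r.0) true))))
step 2: [beta@0.0.1] ((if ((\y.false) false) then (if (if false then false else true) then ((\u.0) false) else ((\v.v) 7)) else 7) == (let w = (\p.(p && true)) in (((\q.5) 4) + ((\r.0) true))))
step 3: [beta@0.0] ((if false then (if (if false then false else true) then ((\u.0) false) else ((\v.v) 7)) else 7) == (let w = (\p.(p && true)) in (((\q.5) 4) + ((\r.0) true))))
step 4: [if@0] (7 == (let w = (\p.(p && true)) in (((\q.5) 4) + ((\r.0) true))))
step 5: [let@1] (7 == (((\q.5) 4) + ((\r.0) true)))
step 6: [beta@1.0] (7 == (5 + ((\r.0) true)))
step 7: [beta@1.1] (7 == (5 + 0))
step 8: [delta@1] (7 == 5)
step 9: [delta@root] false

Answer: false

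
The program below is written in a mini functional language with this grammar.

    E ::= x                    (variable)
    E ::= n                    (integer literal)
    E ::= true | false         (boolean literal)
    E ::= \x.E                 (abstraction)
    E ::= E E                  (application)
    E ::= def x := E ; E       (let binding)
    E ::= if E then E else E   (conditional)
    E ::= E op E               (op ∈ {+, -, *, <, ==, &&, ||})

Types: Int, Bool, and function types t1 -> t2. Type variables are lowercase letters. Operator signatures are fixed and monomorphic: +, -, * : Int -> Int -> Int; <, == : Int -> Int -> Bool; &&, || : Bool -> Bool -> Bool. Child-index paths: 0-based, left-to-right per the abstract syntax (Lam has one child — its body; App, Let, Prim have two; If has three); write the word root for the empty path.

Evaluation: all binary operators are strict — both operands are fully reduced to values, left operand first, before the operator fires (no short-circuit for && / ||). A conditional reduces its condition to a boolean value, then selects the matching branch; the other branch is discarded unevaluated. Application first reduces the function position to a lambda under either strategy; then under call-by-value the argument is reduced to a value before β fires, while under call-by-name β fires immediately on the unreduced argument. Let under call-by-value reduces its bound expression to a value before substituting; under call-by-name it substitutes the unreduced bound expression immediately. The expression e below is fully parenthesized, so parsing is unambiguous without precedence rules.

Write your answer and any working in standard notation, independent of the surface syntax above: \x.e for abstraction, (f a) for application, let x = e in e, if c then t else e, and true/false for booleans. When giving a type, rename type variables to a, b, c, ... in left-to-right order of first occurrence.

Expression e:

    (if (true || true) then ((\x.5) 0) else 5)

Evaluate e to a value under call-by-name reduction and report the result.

Answer: 5

Derivation:
step 0: (if (true || true) then ((\x.5) 0) else 5)
step 1: [delta@0] (if true then ((\x.5) 0) else 5)
step 2: [if@root] ((\x.5) 0)
step 3: [beta@root] 5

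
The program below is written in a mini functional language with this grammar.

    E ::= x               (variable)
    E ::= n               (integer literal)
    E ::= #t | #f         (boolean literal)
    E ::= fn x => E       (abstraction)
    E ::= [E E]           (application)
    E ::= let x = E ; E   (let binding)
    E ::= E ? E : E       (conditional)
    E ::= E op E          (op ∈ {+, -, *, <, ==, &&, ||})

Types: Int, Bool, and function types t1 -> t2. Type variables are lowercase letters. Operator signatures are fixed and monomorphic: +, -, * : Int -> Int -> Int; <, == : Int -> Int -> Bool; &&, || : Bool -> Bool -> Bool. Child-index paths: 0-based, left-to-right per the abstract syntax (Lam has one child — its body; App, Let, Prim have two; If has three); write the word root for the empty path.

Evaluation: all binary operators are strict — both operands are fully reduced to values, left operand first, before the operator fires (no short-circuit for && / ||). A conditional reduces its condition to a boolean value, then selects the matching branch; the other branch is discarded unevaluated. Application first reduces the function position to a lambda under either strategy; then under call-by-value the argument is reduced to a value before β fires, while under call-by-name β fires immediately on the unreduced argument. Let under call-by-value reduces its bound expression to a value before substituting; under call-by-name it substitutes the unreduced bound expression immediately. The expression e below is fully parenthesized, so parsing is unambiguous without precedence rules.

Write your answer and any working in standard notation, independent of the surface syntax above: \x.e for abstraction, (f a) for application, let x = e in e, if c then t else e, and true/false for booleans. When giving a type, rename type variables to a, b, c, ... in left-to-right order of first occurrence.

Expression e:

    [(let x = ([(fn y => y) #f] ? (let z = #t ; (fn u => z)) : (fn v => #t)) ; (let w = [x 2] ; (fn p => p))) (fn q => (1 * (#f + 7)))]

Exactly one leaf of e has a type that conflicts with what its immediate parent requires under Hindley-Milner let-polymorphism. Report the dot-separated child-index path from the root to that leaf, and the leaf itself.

Trace:
y : a
\y._ : a -> a
  unify a -> a ~ Bool -> b
  unify a ~ Bool
  unify Bool ~ b
_ _ : Bool
  unify Bool ~ Bool
let z : Bool
z : Bool
\u._ : c -> Bool
\v._ : d -> Bool
  unify c -> Bool ~ d -> Bool
  unify c ~ d
  unify Bool ~ Bool
let x : forall. d -> Bool
x : e -> Bool
  unify e -> Bool ~ Int -> f
  unify e ~ Int
  unify Bool ~ f
_ _ : Bool
let w : Bool
p : g
\p._ : g -> g
  unify Int ~ Int
  unify Bool ~ Int
  FAIL: mismatch Bool ~ Int

Answer: 1.0.1.0 : false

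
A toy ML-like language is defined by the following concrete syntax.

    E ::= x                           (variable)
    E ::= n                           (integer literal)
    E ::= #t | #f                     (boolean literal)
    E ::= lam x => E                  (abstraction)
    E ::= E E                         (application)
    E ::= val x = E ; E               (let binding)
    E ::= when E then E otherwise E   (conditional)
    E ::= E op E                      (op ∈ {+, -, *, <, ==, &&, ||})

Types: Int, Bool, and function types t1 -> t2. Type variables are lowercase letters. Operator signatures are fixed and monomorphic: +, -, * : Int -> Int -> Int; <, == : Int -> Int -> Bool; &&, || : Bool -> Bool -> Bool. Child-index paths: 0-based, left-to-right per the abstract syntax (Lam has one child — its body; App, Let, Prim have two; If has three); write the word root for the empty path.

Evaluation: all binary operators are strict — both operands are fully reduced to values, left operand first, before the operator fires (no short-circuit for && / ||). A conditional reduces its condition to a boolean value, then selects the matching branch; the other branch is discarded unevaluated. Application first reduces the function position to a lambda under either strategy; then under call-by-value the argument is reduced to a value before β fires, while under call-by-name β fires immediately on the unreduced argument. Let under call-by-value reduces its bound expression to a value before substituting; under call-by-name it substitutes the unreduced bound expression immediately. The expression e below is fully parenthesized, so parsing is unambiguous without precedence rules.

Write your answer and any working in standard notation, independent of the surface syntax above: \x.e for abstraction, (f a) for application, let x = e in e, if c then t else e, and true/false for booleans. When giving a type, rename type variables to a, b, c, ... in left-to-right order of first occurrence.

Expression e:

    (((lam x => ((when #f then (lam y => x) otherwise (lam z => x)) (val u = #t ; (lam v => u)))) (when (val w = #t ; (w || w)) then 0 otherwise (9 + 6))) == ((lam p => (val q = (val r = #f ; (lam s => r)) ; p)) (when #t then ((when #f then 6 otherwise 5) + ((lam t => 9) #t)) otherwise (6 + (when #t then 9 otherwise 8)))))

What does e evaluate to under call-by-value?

Answer: false

Trace:
step 0: (((\x.((if false then (\y.x) else (\z.x)) (let u = true in (\v.u)))) (if (let w = true in (w || w)) then 0 else (9 + 6))) == ((\p.(let q = (let r = false in (\s.r)) in p)) (if true then ((if false then 6 else 5) + ((\t.9) true)) else (6 + (if true then 9 else 8)))))
step 1: [let@0.1.0] (((\x.((if false then (\y.x) else (\z.x)) (let u = true in (\v.u)))) (if (true || true) then 0 else (9 + 6))) == ((\p.(let q = (let r = false in (\s.r)) in p)) (if true then ((if false then 6 else 5) + ((\t.9) true)) else (6 + (if true then 9 else 8)))))
step 2: [delta@0.1.0] (((\x.((if false then (\y.x) else (\z.x)) (let u = true in (\v.u)))) (if true then 0 else (9 + 6))) == ((\p.(let q = (let r = false in (\s.r)) in p)) (if true then ((if false then 6 else 5) + ((\t.9) true)) else (6 + (if true then 9 else 8)))))
step 3: [if@0.1] (((\x.((if false then (\y.x) else (\z.x)) (let u = true in (\v.u)))) 0) == ((\p.(let q = (let r = false in (\s.r)) in p)) (if true then ((if false then 6 else 5) + ((\t.9) true)) else (6 + (if true then 9 else 8)))))
step 4: [beta@0] (((if false then (\y.0) else (\z.0)) (let u = true in (\v.u))) == ((\p.(let q = (let r = false in (\s.r)) in p)) (if true then ((if false then 6 else 5) + ((\t.9) true)) else (6 + (if true then 9 else 8)))))
step 5: [if@0.0] (((\z.0) (let u = true in (\v.u))) == ((\p.(let q = (let r = false in (\s.r)) in p)) (if true then ((if false then 6 else 5) + ((\t.9) true)) else (6 + (if true then 9 else 8)))))
step 6: [let@0.1] (((\z.0) (\v.true)) == ((\p.(let q = (let r = false in (\s.r)) in p)) (if true then ((if false then 6 else 5) + ((\t.9) true)) else (6 + (if true then 9 else 8)))))
step 7: [beta@0] (0 == ((\p.(let q = (let r = false in (\s.r)) in p)) (if true then ((if false then 6 else 5) + ((\t.9) true)) else (6 + (if true then 9 else 8)))))
step 8: [if@1.1] (0 == ((\p.(let q = (let r = false in (\s.r)) in p)) ((if false then 6 else 5) + ((\t.9) true))))
step 9: [if@1.1.0] (0 == ((\p.(let q = (let r = false in (\s.r)) in p)) (5 + ((\t.9) true))))
step 10: [beta@1.1.1] (0 == ((\p.(let q = (let r = false in (\s.r)) in p)) (5 + 9)))
step 11: [delta@1.1] (0 == ((\p.(let q = (let r = false in (\s.r)) in p)) 14))
step 12: [beta@1] (0 == (let q = (let r = false in (\s.r)) in 14))
step 13: [let@1.0] (0 == (let q = (\s.false) in 14))
step 14: [let@1] (0 == 14)
step 15: [delta@root] false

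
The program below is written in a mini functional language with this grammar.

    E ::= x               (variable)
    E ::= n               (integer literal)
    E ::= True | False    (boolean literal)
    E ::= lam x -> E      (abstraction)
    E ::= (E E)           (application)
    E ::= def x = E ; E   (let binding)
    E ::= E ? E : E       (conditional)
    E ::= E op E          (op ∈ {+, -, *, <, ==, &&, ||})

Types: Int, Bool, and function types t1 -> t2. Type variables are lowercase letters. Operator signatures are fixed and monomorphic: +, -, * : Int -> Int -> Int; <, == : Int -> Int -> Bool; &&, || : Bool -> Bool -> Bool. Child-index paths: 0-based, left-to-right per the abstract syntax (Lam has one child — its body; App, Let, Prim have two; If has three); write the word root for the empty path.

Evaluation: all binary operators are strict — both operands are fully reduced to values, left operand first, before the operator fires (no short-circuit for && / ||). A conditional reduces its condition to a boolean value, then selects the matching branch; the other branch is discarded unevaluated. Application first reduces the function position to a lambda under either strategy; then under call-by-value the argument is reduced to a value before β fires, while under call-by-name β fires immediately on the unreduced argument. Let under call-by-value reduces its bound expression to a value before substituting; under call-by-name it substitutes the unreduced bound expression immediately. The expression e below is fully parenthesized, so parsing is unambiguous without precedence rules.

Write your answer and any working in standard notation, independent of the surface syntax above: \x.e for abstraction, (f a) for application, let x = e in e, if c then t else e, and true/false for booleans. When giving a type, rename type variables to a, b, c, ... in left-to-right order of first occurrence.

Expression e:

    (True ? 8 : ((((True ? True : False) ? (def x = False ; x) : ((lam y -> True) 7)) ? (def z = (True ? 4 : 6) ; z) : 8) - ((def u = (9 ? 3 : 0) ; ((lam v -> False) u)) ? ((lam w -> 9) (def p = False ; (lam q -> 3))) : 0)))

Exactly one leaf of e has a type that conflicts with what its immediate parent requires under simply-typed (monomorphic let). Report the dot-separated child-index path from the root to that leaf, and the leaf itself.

Answer: 2.1.0.0.0 : 9

Trace:
  unify Bool ~ Bool
  unify Bool ~ Bool
  unify Bool ~ Bool
  unify Bool ~ Bool
let x : Bool
x : Bool
\y._ : a -> Bool
  unify a -> Bool ~ Int -> b
  unify a ~ Int
  unify Bool ~ b
_ _ : Bool
  unify Bool ~ Bool
  unify Bool ~ Bool
  unify Bool ~ Bool
  unify Int ~ Int
let z : Int
z : Int
  unify Int ~ Int
  unify Int ~ Int
  unify Int ~ Bool
  FAIL: mismatch Int ~ Bool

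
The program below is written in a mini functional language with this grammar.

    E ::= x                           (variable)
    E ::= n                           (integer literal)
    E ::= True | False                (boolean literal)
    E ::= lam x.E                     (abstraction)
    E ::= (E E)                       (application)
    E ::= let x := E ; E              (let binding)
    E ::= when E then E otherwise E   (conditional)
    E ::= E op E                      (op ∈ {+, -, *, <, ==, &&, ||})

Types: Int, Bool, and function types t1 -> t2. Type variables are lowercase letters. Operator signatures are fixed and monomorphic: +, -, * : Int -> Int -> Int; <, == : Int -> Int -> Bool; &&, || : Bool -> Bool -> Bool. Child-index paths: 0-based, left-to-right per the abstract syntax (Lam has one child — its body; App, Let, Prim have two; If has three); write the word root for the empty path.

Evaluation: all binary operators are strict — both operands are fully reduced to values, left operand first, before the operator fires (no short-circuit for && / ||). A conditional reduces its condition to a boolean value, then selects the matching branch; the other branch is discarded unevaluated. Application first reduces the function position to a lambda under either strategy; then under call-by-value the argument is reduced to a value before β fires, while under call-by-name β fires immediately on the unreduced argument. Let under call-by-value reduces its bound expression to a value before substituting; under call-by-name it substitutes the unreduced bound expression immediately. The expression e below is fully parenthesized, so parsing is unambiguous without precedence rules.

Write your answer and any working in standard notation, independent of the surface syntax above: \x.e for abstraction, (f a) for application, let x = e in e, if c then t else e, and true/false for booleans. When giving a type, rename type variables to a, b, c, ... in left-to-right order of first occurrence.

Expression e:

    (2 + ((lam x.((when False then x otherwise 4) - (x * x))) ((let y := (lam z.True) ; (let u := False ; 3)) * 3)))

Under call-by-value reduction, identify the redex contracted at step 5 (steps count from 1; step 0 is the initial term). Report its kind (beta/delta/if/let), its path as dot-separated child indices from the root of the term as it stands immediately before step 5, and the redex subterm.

Trace:
step 0: (2 + ((\x.((if false then x else 4) - (x * x))) ((let y = (\z.true) in (let u = false in 3)) * 3)))
step 1: [let@1.1.0] (2 + ((\x.((if false then x else 4) - (x * x))) ((let u = false in 3) * 3)))
step 2: [let@1.1.0] (2 + ((\x.((if false then x else 4) - (x * x))) (3 * 3)))
step 3: [delta@1.1] (2 + ((\x.((if false then x else 4) - (x * x))) 9))
step 4: [beta@1] (2 + ((if false then 9 else 4) - (9 * 9)))
step 5: [if@1.0] (2 + (4 - (9 * 9)))

Answer: if at 1.0 : (if false then 9 else 4)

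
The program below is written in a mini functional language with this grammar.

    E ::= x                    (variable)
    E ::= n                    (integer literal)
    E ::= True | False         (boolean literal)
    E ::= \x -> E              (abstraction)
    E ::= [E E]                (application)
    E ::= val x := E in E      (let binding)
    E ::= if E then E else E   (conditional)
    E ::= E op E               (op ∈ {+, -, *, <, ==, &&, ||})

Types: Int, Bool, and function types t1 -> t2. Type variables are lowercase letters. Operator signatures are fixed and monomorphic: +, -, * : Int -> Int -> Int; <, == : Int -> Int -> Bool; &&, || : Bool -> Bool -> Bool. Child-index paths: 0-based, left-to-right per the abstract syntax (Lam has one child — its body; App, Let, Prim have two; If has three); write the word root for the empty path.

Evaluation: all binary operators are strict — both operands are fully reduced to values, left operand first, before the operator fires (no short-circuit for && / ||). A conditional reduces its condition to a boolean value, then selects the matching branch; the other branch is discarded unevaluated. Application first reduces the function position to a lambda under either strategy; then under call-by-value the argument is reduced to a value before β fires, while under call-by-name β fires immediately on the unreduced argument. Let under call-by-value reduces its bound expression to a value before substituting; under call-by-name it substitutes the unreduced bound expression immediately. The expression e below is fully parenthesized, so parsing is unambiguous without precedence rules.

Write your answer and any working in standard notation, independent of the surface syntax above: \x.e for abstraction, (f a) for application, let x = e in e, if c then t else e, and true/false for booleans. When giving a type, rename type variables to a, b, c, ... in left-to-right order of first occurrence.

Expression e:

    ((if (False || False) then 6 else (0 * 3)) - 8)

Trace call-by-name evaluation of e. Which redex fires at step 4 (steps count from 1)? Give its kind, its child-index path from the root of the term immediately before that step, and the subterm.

Answer: delta at root : (0 - 8)

Working:
step 0: ((if (false || false) then 6 else (0 * 3)) - 8)
step 1: [delta@0.0] ((if false then 6 else (0 * 3)) - 8)
step 2: [if@0] ((0 * 3) - 8)
step 3: [delta@0] (0 - 8)
step 4: [delta@root] -8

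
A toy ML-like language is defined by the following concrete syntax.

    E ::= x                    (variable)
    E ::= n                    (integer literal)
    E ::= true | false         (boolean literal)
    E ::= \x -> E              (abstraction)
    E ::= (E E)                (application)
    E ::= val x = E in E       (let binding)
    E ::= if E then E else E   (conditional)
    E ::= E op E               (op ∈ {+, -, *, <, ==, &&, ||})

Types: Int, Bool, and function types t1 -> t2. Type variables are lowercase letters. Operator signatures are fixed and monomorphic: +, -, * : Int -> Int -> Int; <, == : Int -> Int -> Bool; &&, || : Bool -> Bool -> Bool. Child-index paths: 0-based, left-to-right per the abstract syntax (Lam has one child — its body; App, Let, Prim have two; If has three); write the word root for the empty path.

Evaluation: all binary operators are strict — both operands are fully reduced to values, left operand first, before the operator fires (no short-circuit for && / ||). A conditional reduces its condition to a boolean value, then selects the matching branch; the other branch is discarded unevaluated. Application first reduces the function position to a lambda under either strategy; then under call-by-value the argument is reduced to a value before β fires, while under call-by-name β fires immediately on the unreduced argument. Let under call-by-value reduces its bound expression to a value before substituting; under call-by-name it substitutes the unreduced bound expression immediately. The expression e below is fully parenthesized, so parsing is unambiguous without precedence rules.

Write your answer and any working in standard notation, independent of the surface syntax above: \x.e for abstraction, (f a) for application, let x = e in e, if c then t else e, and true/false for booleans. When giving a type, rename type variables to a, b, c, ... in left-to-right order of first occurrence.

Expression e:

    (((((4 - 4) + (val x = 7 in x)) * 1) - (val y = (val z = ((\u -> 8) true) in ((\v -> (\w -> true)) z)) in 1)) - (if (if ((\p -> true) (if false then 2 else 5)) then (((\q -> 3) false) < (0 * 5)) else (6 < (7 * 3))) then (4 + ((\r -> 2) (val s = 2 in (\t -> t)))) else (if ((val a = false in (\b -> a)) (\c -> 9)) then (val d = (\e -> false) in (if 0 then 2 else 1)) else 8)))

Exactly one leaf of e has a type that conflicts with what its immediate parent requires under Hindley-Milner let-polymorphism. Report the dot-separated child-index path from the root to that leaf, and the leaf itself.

Trace:
  unify Int ~ Int
  unify Int ~ Int
  unify Int ~ Int
let x : Int
x : Int
  unify Int ~ Int
  unify Int ~ Int
  unify Int ~ Int
  unify Int ~ Int
\u._ : a -> Int
  unify a -> Int ~ Bool -> b
  unify a ~ Bool
  unify Int ~ b
_ _ : Int
let z : Int
\w._ : d -> Bool
\v._ : c -> d -> Bool
z : Int
  unify c -> d -> Bool ~ Int -> e
  unify c ~ Int
  unify d -> Bool ~ e
_ _ : d -> Bool
let y : forall. d -> Bool
  unify Int ~ Int
  unify Int ~ Int
\p._ : f -> Bool
  unify Bool ~ Bool
  unify Int ~ Int
  unify f -> Bool ~ Int -> g
  unify f ~ Int
  unify Bool ~ g
_ _ : Bool
  unify Bool ~ Bool
\q._ : h -> Int
  unify h -> Int ~ Bool -> i
  unify h ~ Bool
  unify Int ~ i
_ _ : Int
  unify Int ~ Int
  unify Int ~ Int
  unify Int ~ Int
  unify Int ~ Int
  unify Int ~ Int
  unify Int ~ Int
  unify Int ~ Int
  unify Int ~ Int
  unify Bool ~ Bool
  unify Bool ~ Bool
  unify Int ~ Int
\r._ : j -> Int
let s : Int
t : k
\t._ : k -> k
  unify j -> Int ~ (k -> k) -> l
  unify j ~ k -> k
  unify Int ~ l
_ _ : Int
  unify Int ~ Int
let a : Bool
a : Bool
\b._ : m -> Bool
\c._ : n -> Int
  unify m -> Bool ~ (n -> Int) -> o
  unify m ~ n -> Int
  unify Bool ~ o
_ _ : Bool
  unify Bool ~ Bool
\e._ : p -> Bool
let d : forall. p -> Bool
  unify Int ~ Bool
  FAIL: mismatch Int ~ Bool

Answer: 1.2.1.1.0 : 0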